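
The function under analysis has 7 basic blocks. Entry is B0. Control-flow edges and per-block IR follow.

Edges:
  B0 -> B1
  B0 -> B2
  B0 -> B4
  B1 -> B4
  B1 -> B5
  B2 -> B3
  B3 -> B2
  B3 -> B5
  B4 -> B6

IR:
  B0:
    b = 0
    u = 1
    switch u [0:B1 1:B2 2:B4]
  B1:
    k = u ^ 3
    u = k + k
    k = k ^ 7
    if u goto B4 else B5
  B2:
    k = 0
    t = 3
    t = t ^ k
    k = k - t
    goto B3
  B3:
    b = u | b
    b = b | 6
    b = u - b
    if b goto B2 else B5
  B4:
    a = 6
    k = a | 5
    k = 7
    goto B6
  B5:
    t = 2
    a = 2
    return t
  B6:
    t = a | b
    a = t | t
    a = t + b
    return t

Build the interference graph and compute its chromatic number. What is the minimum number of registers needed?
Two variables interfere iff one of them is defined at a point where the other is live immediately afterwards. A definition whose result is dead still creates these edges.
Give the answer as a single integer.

Answer: 4

Working:
Per-block:
  B0: def={b,u} ue=∅
  B1: def={k,u} ue={u}
  B2: def={k,t} ue=∅
  B3: def={b} ue={b,u}
  B4: def={a,k} ue=∅
  B5: def={a,t} ue=∅
  B6: def={a,t} ue={a,b}

Backward fixpoint:
  B0 li=∅ lo={b,u}
  B1 li={b,u} lo={b}
  B2 li={b,u} lo={b,u}
  B3 li={b,u} lo={b,u}
  B4 li={b} lo={a,b}
  B5 li=∅ lo=∅
  B6 li={a,b} lo=∅

Interfere edges:
  a: {b,k,t}
  b: {a,k,t,u}
  k: {a,b,t,u}
  t: {a,b,k,u}
  u: {b,k,t}

Registers:
  {a,b,k,t} pairwise interfere (4-clique) ⇒ χ ≥ 4
  assign a→r3 b→r0 k→r1 t→r2 u→r3 — no edge inside a register ⇒ χ ≤ 4
  χ = 4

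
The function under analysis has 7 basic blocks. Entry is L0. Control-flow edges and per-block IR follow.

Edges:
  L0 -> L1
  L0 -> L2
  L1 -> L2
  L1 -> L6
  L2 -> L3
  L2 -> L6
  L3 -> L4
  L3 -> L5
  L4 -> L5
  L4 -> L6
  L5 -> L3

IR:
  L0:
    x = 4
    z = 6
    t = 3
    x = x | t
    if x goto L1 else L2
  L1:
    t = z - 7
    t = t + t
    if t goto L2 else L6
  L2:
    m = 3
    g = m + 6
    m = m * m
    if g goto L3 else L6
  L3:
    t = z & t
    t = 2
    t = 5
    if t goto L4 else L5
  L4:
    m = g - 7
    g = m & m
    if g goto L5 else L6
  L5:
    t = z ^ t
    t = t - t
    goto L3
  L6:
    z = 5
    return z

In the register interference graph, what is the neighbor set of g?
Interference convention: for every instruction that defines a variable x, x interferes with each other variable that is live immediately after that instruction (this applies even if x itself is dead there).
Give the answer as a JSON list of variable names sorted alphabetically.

Answer: ["m", "t", "z"]

Derivation:
def/use:
  L0: {t,x,z} / ∅
  L1: {t} / {z}
  L2: {g,m} / ∅
  L3: {t} / {t,z}
  L4: {g,m} / {g}
  L5: {t} / {t,z}
  L6: {z} / ∅

Live sets:
  live L0: ∅→{t,z}
  live L1: {z}→{t,z}
  live L2: {t,z}→{g,t,z}
  live L3: {g,t,z}→{g,t,z}
  live L4: {g,t,z}→{g,t,z}
  live L5: {g,t,z}→{g,t,z}
  live L6: ∅→∅

Interference:
  g↔{m,t,z}
  m↔{g,t,z}
  t↔{g,m,x,z}
  x↔{t,z}
  z↔{g,m,t,x}

N(g) = ["m", "t", "z"]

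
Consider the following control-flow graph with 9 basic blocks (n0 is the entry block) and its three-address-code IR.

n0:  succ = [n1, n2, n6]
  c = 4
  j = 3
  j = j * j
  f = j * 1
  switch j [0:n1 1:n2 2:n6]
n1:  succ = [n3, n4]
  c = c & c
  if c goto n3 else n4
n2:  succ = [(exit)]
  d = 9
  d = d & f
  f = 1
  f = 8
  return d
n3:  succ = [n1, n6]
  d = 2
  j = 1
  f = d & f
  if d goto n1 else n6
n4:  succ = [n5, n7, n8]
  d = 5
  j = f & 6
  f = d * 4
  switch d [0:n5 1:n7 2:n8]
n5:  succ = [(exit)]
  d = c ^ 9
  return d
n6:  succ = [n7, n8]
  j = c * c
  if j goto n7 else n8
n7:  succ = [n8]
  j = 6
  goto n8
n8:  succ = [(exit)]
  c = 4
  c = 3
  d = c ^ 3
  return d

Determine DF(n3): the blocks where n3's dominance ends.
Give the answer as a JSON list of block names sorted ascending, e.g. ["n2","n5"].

idom tree: n1←n0 n2←n0 n3←n1 n4←n1 n5←n4 n6←n0 n7←n0 n8←n0
Dom at joins:
  n1: preds {n0,n3}: {n0} ∩ {n0,n1,n3} = {n0}; idom=n0
  n6: preds {n0,n3}: {n0} ∩ {n0,n1,n3} = {n0}; idom=n0
  n7: preds {n4,n6}: {n0,n1,n4} ∩ {n0,n6} = {n0}; idom=n0
  n8: preds {n4,n6,n7}: {n0,n1,n4} ∩ {n0,n6} ∩ {n0,n7} = {n0}; idom=n0

DF derivation:
  join n1 pred n0: · stop@n0
  join n1 pred n3: n3→n1 stop@n0
  join n6 pred n0: · stop@n0
  join n6 pred n3: n3→n1 stop@n0
  join n7 pred n4: n4→n1 stop@n0
  join n7 pred n6: n6 stop@n0
  join n8 pred n4: n4→n1 stop@n0
  join n8 pred n6: n6 stop@n0
  join n8 pred n7: n7 stop@n0
  n0: DF=∅
  n1: DF={n1,n6,n7,n8}
  n2: DF=∅
  n3: DF={n1,n6}
  n4: DF={n7,n8}
  n5: DF=∅
  n6: DF={n7,n8}
  n7: DF={n8}
  n8: DF=∅

DF(n3) = ["n1", "n6"]

Answer: ["n1", "n6"]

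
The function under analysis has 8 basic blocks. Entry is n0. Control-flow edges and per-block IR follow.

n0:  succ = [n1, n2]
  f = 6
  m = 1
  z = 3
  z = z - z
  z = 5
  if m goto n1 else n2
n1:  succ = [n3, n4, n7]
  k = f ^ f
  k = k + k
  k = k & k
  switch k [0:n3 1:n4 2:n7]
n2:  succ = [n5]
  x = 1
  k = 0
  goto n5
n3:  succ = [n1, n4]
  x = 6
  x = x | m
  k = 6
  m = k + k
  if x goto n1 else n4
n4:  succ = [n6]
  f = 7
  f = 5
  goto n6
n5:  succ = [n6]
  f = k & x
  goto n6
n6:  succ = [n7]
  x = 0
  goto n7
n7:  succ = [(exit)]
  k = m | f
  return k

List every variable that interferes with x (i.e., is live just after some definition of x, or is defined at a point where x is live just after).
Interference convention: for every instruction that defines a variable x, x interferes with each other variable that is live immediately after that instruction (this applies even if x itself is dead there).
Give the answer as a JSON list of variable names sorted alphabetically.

Block summaries:
  n0: {f,m,z} / ∅
  n1: {k} / {f}
  n2: {k,x} / ∅
  n3: {k,m,x} / {m}
  n4: {f} / ∅
  n5: {f} / {k,x}
  n6: {x} / ∅
  n7: {k} / {f,m}

Live sets:
  n0: in=∅ out={f,m}
  n1: in={f,m} out={f,m}
  n2: in={m} out={k,m,x}
  n3: in={f,m} out={f,m}
  n4: in={m} out={f,m}
  n5: in={k,m,x} out={f,m}
  n6: in={f,m} out={f,m}
  n7: in={f,m} out=∅

Conflict graph:
  f↔{k,m,x,z}
  k↔{f,m,x}
  m↔{f,k,x,z}
  x↔{f,k,m}
  z↔{f,m}

N(x) = ["f", "k", "m"]

Answer: ["f", "k", "m"]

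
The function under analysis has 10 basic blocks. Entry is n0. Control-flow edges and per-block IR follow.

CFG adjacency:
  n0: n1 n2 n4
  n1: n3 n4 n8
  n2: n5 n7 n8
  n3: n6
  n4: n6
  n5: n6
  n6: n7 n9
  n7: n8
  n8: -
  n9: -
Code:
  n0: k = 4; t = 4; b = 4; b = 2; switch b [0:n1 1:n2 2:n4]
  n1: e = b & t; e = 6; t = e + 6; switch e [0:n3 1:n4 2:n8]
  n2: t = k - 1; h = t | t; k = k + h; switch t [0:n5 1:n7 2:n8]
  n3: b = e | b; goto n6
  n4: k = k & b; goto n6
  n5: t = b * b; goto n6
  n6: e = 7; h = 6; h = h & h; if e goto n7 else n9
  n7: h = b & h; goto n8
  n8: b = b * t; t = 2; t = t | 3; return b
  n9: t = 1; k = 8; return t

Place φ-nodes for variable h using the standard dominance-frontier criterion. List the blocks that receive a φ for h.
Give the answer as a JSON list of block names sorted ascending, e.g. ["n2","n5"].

idom tree: n1←n0 n2←n0 n3←n1 n4←n0 n5←n2 n6←n0 n7←n0 n8←n0 n9←n6
Join-block Dom:
  n4: preds {n0,n1}: {n0} ∩ {n0,n1} = {n0}; idom=n0
  n6: preds {n3,n4,n5}: {n0,n1,n3} ∩ {n0,n4} ∩ {n0,n2,n5} = {n0}; idom=n0
  n7: preds {n2,n6}: {n0,n2} ∩ {n0,n6} = {n0}; idom=n0
  n8: preds {n1,n2,n7}: {n0,n1} ∩ {n0,n2} ∩ {n0,n7} = {n0}; idom=n0

DF derivation:
  n4←n0: walk · to n0
  n4←n1: walk n1 to n0
  n6←n3: walk n3→n1 to n0
  n6←n4: walk n4 to n0
  n6←n5: walk n5→n2 to n0
  n7←n2: walk n2 to n0
  n7←n6: walk n6 to n0
  n8←n1: walk n1 to n0
  n8←n2: walk n2 to n0
  n8←n7: walk n7 to n0
  DF(n0)=∅
  DF(n1)={n4,n6,n8}
  DF(n2)={n6,n7,n8}
  DF(n3)={n6}
  DF(n4)={n6}
  DF(n5)={n6}
  DF(n6)={n7}
  DF(n7)={n8}
  DF(n8)=∅
  DF(n9)=∅

φ for h: defs {n2,n6,n7}
  DF⁺ = {n6,n7,n8}

Answer: ["n6", "n7", "n8"]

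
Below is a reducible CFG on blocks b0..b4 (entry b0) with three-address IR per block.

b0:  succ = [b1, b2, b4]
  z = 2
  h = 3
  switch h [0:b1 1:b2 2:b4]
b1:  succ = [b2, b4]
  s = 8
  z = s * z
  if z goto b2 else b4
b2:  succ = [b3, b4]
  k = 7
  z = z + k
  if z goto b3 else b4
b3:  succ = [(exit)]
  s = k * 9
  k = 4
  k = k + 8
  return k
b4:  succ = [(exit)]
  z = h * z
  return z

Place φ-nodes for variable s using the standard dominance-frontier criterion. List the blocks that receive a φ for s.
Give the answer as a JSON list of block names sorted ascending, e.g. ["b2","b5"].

idom tree: b1←b0 b2←b0 b3←b2 b4←b0
Dom∩ at merges:
  b2: preds {b0,b1}: {b0} ∩ {b0,b1} = {b0}; idom=b0
  b4: preds {b0,b1,b2}: {b0} ∩ {b0,b1} ∩ {b0,b2} = {b0}; idom=b0

DF derivation:
  b2←b0: walk · to b0
  b2←b1: walk b1 to b0
  b4←b0: walk · to b0
  b4←b1: walk b1 to b0
  b4←b2: walk b2 to b0
  b0: DF=∅
  b1: DF={b2,b4}
  b2: DF={b4}
  b3: DF=∅
  b4: DF=∅

φ for s: defs {b1,b3}
  DF⁺ = {b2,b4}

Answer: ["b2", "b4"]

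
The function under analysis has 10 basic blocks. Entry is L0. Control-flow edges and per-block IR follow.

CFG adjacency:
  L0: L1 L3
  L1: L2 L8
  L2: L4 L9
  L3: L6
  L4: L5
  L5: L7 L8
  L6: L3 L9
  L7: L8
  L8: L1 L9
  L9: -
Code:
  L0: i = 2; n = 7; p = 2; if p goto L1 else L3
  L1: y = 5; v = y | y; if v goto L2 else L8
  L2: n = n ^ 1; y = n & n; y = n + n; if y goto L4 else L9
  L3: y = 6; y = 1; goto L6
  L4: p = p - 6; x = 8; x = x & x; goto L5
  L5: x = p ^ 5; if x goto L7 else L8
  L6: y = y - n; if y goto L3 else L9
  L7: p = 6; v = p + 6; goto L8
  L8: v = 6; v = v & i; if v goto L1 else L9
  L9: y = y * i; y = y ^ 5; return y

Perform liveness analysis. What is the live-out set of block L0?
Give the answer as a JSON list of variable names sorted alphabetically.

Block summaries:
  L0: {i,n,p} / ∅
  L1: {v,y} / ∅
  L2: {n,y} / {n}
  L3: {y} / ∅
  L4: {p,x} / {p}
  L5: {x} / {p}
  L6: {y} / {n,y}
  L7: {p,v} / ∅
  L8: {v} / {i}
  L9: {y} / {i,y}

Liveness:
  L0: in=∅ out={i,n,p}
  L1: in={i,n,p} out={i,n,p,y}
  L2: in={i,n,p} out={i,n,p,y}
  L3: in={i,n} out={i,n,y}
  L4: in={i,n,p,y} out={i,n,p,y}
  L5: in={i,n,p,y} out={i,n,p,y}
  L6: in={i,n,y} out={i,n,y}
  L7: in={i,n,y} out={i,n,p,y}
  L8: in={i,n,p,y} out={i,n,p,y}
  L9: in={i,y} out=∅

live-out(L0) = ["i", "n", "p"]

Answer: ["i", "n", "p"]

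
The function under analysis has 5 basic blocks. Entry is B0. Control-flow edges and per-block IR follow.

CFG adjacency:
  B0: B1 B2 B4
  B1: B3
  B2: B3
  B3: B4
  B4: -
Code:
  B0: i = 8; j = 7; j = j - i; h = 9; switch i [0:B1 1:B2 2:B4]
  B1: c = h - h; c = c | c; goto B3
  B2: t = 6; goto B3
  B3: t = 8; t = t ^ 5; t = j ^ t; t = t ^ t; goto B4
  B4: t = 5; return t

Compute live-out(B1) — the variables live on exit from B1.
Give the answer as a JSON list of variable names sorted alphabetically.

Answer: ["j"]

Derivation:
Per-block:
  B0: def={h,i,j} ue=∅
  B1: def={c} ue={h}
  B2: def={t} ue=∅
  B3: def={t} ue={j}
  B4: def={t} ue=∅

Backward fixpoint:
  B0 li=∅ lo={h,j}
  B1 li={h,j} lo={j}
  B2 li={j} lo={j}
  B3 li={j} lo=∅
  B4 li=∅ lo=∅

live-out(B1) = ["j"]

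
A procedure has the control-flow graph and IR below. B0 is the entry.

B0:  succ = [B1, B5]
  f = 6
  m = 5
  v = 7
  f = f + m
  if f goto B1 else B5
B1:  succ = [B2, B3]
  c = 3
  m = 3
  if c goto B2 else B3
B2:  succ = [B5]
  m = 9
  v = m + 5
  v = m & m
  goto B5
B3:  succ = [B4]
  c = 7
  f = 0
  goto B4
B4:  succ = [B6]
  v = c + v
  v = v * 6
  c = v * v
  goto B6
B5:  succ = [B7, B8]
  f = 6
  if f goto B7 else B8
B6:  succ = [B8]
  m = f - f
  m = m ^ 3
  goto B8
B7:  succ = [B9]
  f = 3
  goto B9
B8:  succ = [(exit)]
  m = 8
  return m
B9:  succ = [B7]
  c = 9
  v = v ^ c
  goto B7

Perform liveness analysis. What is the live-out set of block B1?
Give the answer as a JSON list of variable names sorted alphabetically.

Answer: ["v"]

Derivation:
def/use:
  B0: def={f,m,v} ue=∅
  B1: def={c,m} ue=∅
  B2: def={m,v} ue=∅
  B3: def={c,f} ue=∅
  B4: def={c,v} ue={c,v}
  B5: def={f} ue=∅
  B6: def={m} ue={f}
  B7: def={f} ue=∅
  B8: def={m} ue=∅
  B9: def={c,v} ue={v}

Live sets:
  B0: in=∅ out={v}
  B1: in={v} out={v}
  B2: in=∅ out={v}
  B3: in={v} out={c,f,v}
  B4: in={c,f,v} out={f}
  B5: in={v} out={v}
  B6: in={f} out=∅
  B7: in={v} out={v}
  B8: in=∅ out=∅
  B9: in={v} out={v}

live-out(B1) = ["v"]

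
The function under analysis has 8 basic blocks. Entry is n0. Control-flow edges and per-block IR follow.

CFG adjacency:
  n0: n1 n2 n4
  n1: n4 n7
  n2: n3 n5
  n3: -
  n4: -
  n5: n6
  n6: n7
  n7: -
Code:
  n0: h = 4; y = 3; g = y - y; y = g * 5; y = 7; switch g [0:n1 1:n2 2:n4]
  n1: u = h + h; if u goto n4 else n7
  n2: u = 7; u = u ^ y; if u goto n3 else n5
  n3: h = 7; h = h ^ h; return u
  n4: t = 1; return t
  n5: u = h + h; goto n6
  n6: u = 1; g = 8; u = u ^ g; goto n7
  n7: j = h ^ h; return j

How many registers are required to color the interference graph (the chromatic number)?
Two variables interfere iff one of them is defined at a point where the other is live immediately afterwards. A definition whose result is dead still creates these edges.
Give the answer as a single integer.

Answer: 4

Analysis:
def/use:
  n0: {g,h,y} / ∅
  n1: {u} / {h}
  n2: {u} / {y}
  n3: {h} / {u}
  n4: {t} / ∅
  n5: {u} / {h}
  n6: {g,u} / ∅
  n7: {j} / {h}

Liveness:
  n0 li=∅ lo={h,y}
  n1 li={h} lo={h}
  n2 li={h,y} lo={h,u}
  n3 li={u} lo=∅
  n4 li=∅ lo=∅
  n5 li={h} lo={h}
  n6 li={h} lo={h}
  n7 li={h} lo=∅

Interfere edges:
  g↔{h,u,y}
  h↔{g,u,y}
  j↔∅
  t↔∅
  u↔{g,h,y}
  y↔{g,h,u}

Registers:
  {g,h,u,y} pairwise interfere (4-clique) ⇒ χ ≥ 4
  assign g→R0 h→R1 j→R0 t→R0 u→R2 y→R3 — no edge inside a register ⇒ χ ≤ 4
  χ = 4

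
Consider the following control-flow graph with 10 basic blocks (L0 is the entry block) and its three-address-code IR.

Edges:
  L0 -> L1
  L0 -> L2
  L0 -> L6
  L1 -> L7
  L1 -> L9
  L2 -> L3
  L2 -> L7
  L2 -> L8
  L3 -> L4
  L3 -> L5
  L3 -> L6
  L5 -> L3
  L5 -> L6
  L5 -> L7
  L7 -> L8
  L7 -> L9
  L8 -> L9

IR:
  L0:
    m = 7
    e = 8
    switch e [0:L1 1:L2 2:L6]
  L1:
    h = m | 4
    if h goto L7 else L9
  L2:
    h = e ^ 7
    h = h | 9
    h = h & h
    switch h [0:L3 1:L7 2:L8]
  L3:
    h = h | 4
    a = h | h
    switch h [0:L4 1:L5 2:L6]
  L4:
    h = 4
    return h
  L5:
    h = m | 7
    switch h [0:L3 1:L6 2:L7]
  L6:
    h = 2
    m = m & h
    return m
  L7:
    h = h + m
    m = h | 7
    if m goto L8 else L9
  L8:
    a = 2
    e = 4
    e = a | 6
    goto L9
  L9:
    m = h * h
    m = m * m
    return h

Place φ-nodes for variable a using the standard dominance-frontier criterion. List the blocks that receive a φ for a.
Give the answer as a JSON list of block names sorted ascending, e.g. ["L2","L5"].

idom tree: L1←L0 L2←L0 L3←L2 L4←L3 L5←L3 L6←L0 L7←L0 L8←L0 L9←L0
Dom∩ at merges:
  L3: preds {L2,L5}: {L0,L2} ∩ {L0,L2,L3,L5} = {L0,L2}; idom=L2
  L6: preds {L0,L3,L5}: {L0} ∩ {L0,L2,L3} ∩ {L0,L2,L3,L5} = {L0}; idom=L0
  L7: preds {L1,L2,L5}: {L0,L1} ∩ {L0,L2} ∩ {L0,L2,L3,L5} = {L0}; idom=L0
  L8: preds {L2,L7}: {L0,L2} ∩ {L0,L7} = {L0}; idom=L0
  L9: preds {L1,L7,L8}: {L0,L1} ∩ {L0,L7} ∩ {L0,L8} = {L0}; idom=L0

DF derivation:
  join L3 pred L2: · stop@L2
  join L3 pred L5: L5→L3 stop@L2
  join L6 pred L0: · stop@L0
  join L6 pred L3: L3→L2 stop@L0
  join L6 pred L5: L5→L3→L2 stop@L0
  join L7 pred L1: L1 stop@L0
  join L7 pred L2: L2 stop@L0
  join L7 pred L5: L5→L3→L2 stop@L0
  join L8 pred L2: L2 stop@L0
  join L8 pred L7: L7 stop@L0
  join L9 pred L1: L1 stop@L0
  join L9 pred L7: L7 stop@L0
  join L9 pred L8: L8 stop@L0
  DF(L0)=∅
  DF(L1)={L7,L9}
  DF(L2)={L6,L7,L8}
  DF(L3)={L3,L6,L7}
  DF(L4)=∅
  DF(L5)={L3,L6,L7}
  DF(L6)=∅
  DF(L7)={L8,L9}
  DF(L8)={L9}
  DF(L9)=∅

φ for a: defs {L3,L8}
  DF⁺ = {L3,L6,L7,L8,L9}

Answer: ["L3", "L6", "L7", "L8", "L9"]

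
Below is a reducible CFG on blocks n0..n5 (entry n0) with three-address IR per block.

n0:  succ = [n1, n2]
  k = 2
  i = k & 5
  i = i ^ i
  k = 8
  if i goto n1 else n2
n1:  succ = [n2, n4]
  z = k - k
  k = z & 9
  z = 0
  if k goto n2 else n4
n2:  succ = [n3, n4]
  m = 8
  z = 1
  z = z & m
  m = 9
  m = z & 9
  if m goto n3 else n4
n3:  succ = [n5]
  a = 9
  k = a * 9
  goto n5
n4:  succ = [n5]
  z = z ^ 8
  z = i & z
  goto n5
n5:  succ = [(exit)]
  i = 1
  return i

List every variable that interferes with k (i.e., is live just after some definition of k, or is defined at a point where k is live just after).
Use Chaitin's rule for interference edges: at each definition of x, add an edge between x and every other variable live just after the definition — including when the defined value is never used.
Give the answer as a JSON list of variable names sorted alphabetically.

Answer: ["i", "z"]

Derivation:
Per-block:
  n0: def={i,k} ue=∅
  n1: def={k,z} ue={k}
  n2: def={m,z} ue=∅
  n3: def={a,k} ue=∅
  n4: def={z} ue={i,z}
  n5: def={i} ue=∅

Backward fixpoint:
  n0: in=∅ out={i,k}
  n1: in={i,k} out={i,z}
  n2: in={i} out={i,z}
  n3: in=∅ out=∅
  n4: in={i,z} out=∅
  n5: in=∅ out=∅

Interference:
  a — ∅
  i — {k,m,z}
  k — {i,z}
  m — {i,z}
  z — {i,k,m}

N(k) = ["i", "z"]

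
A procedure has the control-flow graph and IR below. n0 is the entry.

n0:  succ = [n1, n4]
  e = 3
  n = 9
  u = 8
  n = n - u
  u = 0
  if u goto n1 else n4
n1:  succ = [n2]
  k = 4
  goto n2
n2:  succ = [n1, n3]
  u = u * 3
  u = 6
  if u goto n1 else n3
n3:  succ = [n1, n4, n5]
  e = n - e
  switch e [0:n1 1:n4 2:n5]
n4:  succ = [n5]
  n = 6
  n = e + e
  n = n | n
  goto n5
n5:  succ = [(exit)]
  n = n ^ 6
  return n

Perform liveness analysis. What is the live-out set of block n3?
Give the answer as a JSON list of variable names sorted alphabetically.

Block summaries:
  n0: def={e,n,u} ue=∅
  n1: def={k} ue=∅
  n2: def={u} ue={u}
  n3: def={e} ue={e,n}
  n4: def={n} ue={e}
  n5: def={n} ue={n}

Live sets:
  n0 li=∅ lo={e,n,u}
  n1 li={e,n,u} lo={e,n,u}
  n2 li={e,n,u} lo={e,n,u}
  n3 li={e,n,u} lo={e,n,u}
  n4 li={e} lo={n}
  n5 li={n} lo=∅

live-out(n3) = ["e", "n", "u"]

Answer: ["e", "n", "u"]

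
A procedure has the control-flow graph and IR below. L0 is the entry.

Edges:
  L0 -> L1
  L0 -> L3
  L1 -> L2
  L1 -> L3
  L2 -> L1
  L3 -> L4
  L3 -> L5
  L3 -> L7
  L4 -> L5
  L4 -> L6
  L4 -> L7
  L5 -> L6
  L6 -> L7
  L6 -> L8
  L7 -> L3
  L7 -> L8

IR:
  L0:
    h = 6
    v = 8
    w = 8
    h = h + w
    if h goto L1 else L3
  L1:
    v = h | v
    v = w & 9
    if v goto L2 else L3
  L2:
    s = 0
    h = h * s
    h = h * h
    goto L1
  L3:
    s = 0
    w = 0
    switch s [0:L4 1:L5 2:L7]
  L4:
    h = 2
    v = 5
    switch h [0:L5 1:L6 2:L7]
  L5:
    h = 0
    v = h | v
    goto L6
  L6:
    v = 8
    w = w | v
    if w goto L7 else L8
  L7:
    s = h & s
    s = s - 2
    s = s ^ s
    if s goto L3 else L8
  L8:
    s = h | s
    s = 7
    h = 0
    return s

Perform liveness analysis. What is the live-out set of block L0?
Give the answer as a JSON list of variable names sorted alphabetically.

Block summaries:
  L0: def={h,v,w} ue=∅
  L1: def={v} ue={h,v,w}
  L2: def={h,s} ue={h}
  L3: def={s,w} ue=∅
  L4: def={h,v} ue=∅
  L5: def={h,v} ue={v}
  L6: def={v,w} ue={w}
  L7: def={s} ue={h,s}
  L8: def={h,s} ue={h,s}

Backward fixpoint:
  L0 li=∅ lo={h,v,w}
  L1 li={h,v,w} lo={h,v,w}
  L2 li={h,v,w} lo={h,v,w}
  L3 li={h,v} lo={h,s,v,w}
  L4 li={s,w} lo={h,s,v,w}
  L5 li={s,v,w} lo={h,s,w}
  L6 li={h,s,w} lo={h,s,v}
  L7 li={h,s,v} lo={h,s,v}
  L8 li={h,s} lo=∅

live-out(L0) = ["h", "v", "w"]

Answer: ["h", "v", "w"]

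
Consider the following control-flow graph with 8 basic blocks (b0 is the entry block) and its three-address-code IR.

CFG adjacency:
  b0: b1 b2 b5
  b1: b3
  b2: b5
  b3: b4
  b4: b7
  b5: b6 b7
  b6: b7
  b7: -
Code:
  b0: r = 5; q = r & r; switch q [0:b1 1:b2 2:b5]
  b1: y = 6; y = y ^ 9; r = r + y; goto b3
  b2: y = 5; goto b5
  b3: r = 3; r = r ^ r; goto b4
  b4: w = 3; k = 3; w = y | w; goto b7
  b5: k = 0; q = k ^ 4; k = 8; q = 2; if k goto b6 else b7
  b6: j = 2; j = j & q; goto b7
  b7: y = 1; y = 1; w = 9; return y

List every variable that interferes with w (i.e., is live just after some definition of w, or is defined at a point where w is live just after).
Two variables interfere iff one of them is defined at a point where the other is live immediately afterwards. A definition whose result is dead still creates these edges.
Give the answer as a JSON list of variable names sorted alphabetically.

Block summaries:
  b0: def={q,r} ue=∅
  b1: def={r,y} ue={r}
  b2: def={y} ue=∅
  b3: def={r} ue=∅
  b4: def={k,w} ue={y}
  b5: def={k,q} ue=∅
  b6: def={j} ue={q}
  b7: def={w,y} ue=∅

Liveness:
  b0 li=∅ lo={r}
  b1 li={r} lo={y}
  b2 li=∅ lo=∅
  b3 li={y} lo={y}
  b4 li={y} lo=∅
  b5 li=∅ lo={q}
  b6 li={q} lo=∅
  b7 li=∅ lo=∅

Interfere edges:
  j↔{q}
  k↔{q,w,y}
  q↔{j,k,r}
  r↔{q,y}
  w↔{k,y}
  y↔{k,r,w}

N(w) = ["k", "y"]

Answer: ["k", "y"]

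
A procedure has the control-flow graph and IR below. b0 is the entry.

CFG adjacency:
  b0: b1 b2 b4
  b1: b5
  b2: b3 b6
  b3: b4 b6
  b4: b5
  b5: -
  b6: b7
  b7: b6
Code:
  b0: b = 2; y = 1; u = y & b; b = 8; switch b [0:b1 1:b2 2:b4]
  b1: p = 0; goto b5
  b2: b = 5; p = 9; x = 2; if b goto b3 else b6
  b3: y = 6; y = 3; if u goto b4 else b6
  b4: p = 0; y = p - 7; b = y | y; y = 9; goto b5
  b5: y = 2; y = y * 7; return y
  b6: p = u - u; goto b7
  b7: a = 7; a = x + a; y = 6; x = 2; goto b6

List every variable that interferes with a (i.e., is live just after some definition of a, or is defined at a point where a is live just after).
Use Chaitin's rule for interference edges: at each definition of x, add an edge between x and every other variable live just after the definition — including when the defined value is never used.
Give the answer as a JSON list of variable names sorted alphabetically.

Answer: ["u", "x"]

Analysis:
def/use:
  b0: def={b,u,y} ue=∅
  b1: def={p} ue=∅
  b2: def={b,p,x} ue=∅
  b3: def={y} ue={u}
  b4: def={b,p,y} ue=∅
  b5: def={y} ue=∅
  b6: def={p} ue={u}
  b7: def={a,x,y} ue={x}

Liveness:
  b0: in=∅ out={u}
  b1: in=∅ out=∅
  b2: in={u} out={u,x}
  b3: in={u,x} out={u,x}
  b4: in=∅ out=∅
  b5: in=∅ out=∅
  b6: in={u,x} out={u,x}
  b7: in={u,x} out={u,x}

Interfere edges:
  a↔{u,x}
  b↔{p,u,x,y}
  p↔{b,u,x}
  u↔{a,b,p,x,y}
  x↔{a,b,p,u,y}
  y↔{b,u,x}

N(a) = ["u", "x"]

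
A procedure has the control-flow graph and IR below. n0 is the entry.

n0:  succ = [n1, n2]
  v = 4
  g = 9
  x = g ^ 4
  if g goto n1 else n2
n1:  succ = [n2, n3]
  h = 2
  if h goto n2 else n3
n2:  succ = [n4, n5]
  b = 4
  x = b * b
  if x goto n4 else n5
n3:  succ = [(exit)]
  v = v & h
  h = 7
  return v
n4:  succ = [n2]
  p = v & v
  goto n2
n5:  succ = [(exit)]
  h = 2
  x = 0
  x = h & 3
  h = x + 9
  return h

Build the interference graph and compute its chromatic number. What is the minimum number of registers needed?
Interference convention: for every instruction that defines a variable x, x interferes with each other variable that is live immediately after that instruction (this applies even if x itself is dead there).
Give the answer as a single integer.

Answer: 3

Working:
Per-block:
  n0: {g,v,x} / ∅
  n1: {h} / ∅
  n2: {b,x} / ∅
  n3: {h,v} / {h,v}
  n4: {p} / {v}
  n5: {h,x} / ∅

Backward fixpoint:
  n0: in=∅ out={v}
  n1: in={v} out={h,v}
  n2: in={v} out={v}
  n3: in={h,v} out=∅
  n4: in={v} out={v}
  n5: in=∅ out=∅

Interfere edges:
  b — {v}
  g — {v,x}
  h — {v,x}
  p — {v}
  v — {b,g,h,p,x}
  x — {g,h,v}

Registers:
  {g,v,x} pairwise interfere (3-clique) ⇒ χ ≥ 3
  3-colouring: R0={v}  R1={b,p,x}  R2={g,h}
  χ = 3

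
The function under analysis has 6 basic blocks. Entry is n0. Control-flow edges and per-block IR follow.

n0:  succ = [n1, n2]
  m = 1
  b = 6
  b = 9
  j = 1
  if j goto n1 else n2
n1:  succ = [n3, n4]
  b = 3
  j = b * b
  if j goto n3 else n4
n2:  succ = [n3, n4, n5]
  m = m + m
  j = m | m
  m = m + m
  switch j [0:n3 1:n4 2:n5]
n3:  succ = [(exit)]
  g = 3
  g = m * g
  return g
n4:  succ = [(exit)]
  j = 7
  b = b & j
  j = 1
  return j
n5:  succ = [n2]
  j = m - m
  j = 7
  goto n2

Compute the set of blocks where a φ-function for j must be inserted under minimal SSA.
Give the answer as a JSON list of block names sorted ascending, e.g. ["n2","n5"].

Answer: ["n2", "n3", "n4"]

Analysis:
idom tree: n1←n0 n2←n0 n3←n0 n4←n0 n5←n2
Dom at joins:
  n2: preds {n0,n5}: {n0} ∩ {n0,n2,n5} = {n0}; idom=n0
  n3: preds {n1,n2}: {n0,n1} ∩ {n0,n2} = {n0}; idom=n0
  n4: preds {n1,n2}: {n0,n1} ∩ {n0,n2} = {n0}; idom=n0

Frontier:
  join n2 pred n0: · stop@n0
  join n2 pred n5: n5→n2 stop@n0
  join n3 pred n1: n1 stop@n0
  join n3 pred n2: n2 stop@n0
  join n4 pred n1: n1 stop@n0
  join n4 pred n2: n2 stop@n0
  n0 → ∅
  n1 → {n3,n4}
  n2 → {n2,n3,n4}
  n3 → ∅
  n4 → ∅
  n5 → {n2}

φ for j: defs {n0,n1,n2,n4,n5}
  DF⁺ = {n2,n3,n4}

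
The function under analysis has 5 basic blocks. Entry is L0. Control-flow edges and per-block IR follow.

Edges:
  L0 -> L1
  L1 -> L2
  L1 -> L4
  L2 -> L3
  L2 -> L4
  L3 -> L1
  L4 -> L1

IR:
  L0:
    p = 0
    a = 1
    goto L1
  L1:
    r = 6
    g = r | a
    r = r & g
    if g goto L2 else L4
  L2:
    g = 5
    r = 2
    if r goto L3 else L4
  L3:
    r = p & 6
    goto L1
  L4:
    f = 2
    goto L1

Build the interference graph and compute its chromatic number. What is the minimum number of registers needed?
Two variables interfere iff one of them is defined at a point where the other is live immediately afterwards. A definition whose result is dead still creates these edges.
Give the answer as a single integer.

Answer: 4

Derivation:
Per-block:
  L0: def={a,p} ue=∅
  L1: def={g,r} ue={a}
  L2: def={g,r} ue=∅
  L3: def={r} ue={p}
  L4: def={f} ue=∅

Liveness:
  live L0: ∅→{a,p}
  live L1: {a,p}→{a,p}
  live L2: {a,p}→{a,p}
  live L3: {a,p}→{a,p}
  live L4: {a,p}→{a,p}

Conflict graph:
  a — {f,g,p,r}
  f — {a,p}
  g — {a,p,r}
  p — {a,f,g,r}
  r — {a,g,p}

Registers:
  clique {a,g,p,r} ⇒ need ≥ 4
  assign a→R0 f→R2 g→R2 p→R1 r→R3 — no edge inside a register ⇒ χ ≤ 4
  χ = 4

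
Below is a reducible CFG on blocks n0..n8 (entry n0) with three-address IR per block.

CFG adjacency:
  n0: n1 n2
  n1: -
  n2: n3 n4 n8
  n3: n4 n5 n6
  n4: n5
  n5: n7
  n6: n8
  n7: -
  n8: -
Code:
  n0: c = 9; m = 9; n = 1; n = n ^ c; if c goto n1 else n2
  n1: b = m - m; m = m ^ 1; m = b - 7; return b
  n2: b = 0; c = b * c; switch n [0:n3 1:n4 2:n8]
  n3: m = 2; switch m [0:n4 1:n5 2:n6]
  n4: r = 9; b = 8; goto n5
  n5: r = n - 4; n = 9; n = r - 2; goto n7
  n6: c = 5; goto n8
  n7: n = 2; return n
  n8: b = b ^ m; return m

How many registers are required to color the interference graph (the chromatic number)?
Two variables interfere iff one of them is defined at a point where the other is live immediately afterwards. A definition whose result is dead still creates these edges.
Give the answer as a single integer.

Answer: 4

Analysis:
Block summaries:
  n0 def {c,m,n} use ∅
  n1 def {b,m} use {m}
  n2 def {b,c} use {c,n}
  n3 def {m} use ∅
  n4 def {b,r} use ∅
  n5 def {n,r} use {n}
  n6 def {c} use ∅
  n7 def {n} use ∅
  n8 def {b} use {b,m}

Backward fixpoint:
  live n0: ∅→{c,m,n}
  live n1: {m}→∅
  live n2: {c,m,n}→{b,m,n}
  live n3: {b,n}→{b,m,n}
  live n4: {n}→{n}
  live n5: {n}→∅
  live n6: {b,m}→{b,m}
  live n7: ∅→∅
  live n8: {b,m}→∅

Interference:
  b: {c,m,n}
  c: {b,m,n}
  m: {b,c,n}
  n: {b,c,m,r}
  r: {n}

Chromatic number:
  {b,c,m,n} pairwise interfere (4-clique) ⇒ χ ≥ 4
  assign b→r1 c→r2 m→r3 n→r0 r→r1 — no edge inside a register ⇒ χ ≤ 4
  χ = 4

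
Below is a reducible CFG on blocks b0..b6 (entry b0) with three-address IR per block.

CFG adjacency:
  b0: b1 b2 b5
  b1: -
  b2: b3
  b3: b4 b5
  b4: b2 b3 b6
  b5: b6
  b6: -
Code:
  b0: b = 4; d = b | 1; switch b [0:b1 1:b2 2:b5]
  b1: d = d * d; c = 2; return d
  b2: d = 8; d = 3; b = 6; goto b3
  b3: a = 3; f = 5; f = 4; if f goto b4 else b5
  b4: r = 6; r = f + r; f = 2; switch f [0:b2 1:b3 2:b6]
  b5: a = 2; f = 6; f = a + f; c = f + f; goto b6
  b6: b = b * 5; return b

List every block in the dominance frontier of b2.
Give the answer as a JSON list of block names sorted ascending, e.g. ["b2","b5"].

idom tree: b1←b0 b2←b0 b3←b2 b4←b3 b5←b0 b6←b0
Dom at joins:
  b2: preds {b0,b4}: {b0} ∩ {b0,b2,b3,b4} = {b0}; idom=b0
  b3: preds {b2,b4}: {b0,b2} ∩ {b0,b2,b3,b4} = {b0,b2}; idom=b2
  b5: preds {b0,b3}: {b0} ∩ {b0,b2,b3} = {b0}; idom=b0
  b6: preds {b4,b5}: {b0,b2,b3,b4} ∩ {b0,b5} = {b0}; idom=b0

DF derivation:
  b2←b0: walk · to b0
  b2←b4: walk b4→b3→b2 to b0
  b3←b2: walk · to b2
  b3←b4: walk b4→b3 to b2
  b5←b0: walk · to b0
  b5←b3: walk b3→b2 to b0
  b6←b4: walk b4→b3→b2 to b0
  b6←b5: walk b5 to b0
  b0 → ∅
  b1 → ∅
  b2 → {b2,b5,b6}
  b3 → {b2,b3,b5,b6}
  b4 → {b2,b3,b6}
  b5 → {b6}
  b6 → ∅

DF(b2) = ["b2", "b5", "b6"]

Answer: ["b2", "b5", "b6"]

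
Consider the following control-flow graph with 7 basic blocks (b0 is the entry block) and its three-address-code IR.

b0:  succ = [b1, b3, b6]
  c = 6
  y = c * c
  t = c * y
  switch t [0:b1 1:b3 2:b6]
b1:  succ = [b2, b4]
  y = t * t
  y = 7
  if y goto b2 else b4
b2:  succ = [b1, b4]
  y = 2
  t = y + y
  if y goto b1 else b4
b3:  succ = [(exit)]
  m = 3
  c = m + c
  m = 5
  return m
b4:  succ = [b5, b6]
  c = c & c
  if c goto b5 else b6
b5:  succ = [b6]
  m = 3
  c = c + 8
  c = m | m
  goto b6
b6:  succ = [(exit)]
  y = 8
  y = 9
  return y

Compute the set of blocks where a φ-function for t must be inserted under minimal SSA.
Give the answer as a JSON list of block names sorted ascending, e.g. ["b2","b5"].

idom tree: b1←b0 b2←b1 b3←b0 b4←b1 b5←b4 b6←b0
Dom at joins:
  b1: preds {b0,b2}: {b0} ∩ {b0,b1,b2} = {b0}; idom=b0
  b4: preds {b1,b2}: {b0,b1} ∩ {b0,b1,b2} = {b0,b1}; idom=b1
  b6: preds {b0,b4,b5}: {b0} ∩ {b0,b1,b4} ∩ {b0,b1,b4,b5} = {b0}; idom=b0

Frontier:
  join b1 pred b0: · stop@b0
  join b1 pred b2: b2→b1 stop@b0
  join b4 pred b1: · stop@b1
  join b4 pred b2: b2 stop@b1
  join b6 pred b0: · stop@b0
  join b6 pred b4: b4→b1 stop@b0
  join b6 pred b5: b5→b4→b1 stop@b0
  b0 → ∅
  b1 → {b1,b6}
  b2 → {b1,b4}
  b3 → ∅
  b4 → {b6}
  b5 → {b6}
  b6 → ∅

φ for t: defs {b0,b2}
  DF⁺ = {b1,b4,b6}

Answer: ["b1", "b4", "b6"]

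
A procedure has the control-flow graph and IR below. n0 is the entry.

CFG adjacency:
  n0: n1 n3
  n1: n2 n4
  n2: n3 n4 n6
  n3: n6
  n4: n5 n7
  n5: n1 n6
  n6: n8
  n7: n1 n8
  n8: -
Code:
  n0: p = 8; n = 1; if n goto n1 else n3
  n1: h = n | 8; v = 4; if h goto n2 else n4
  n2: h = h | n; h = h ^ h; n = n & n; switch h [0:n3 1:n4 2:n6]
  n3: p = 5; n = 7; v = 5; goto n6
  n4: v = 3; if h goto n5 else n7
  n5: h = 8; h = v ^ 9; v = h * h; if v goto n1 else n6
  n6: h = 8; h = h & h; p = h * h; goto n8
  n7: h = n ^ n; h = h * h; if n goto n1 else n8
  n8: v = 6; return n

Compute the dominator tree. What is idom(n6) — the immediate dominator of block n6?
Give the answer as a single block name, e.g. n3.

Answer: n0

Derivation:
idom tree: n1←n0 n2←n1 n3←n0 n4←n1 n5←n4 n6←n0 n7←n4 n8←n0
Join-block Dom:
  n1: preds {n0,n5,n7}: {n0} ∩ {n0,n1,n4,n5} ∩ {n0,n1,n4,n7} = {n0}; idom=n0
  n3: preds {n0,n2}: {n0} ∩ {n0,n1,n2} = {n0}; idom=n0
  n4: preds {n1,n2}: {n0,n1} ∩ {n0,n1,n2} = {n0,n1}; idom=n1
  n6: preds {n2,n3,n5}: {n0,n1,n2} ∩ {n0,n3} ∩ {n0,n1,n4,n5} = {n0}; idom=n0
  n8: preds {n6,n7}: {n0,n6} ∩ {n0,n1,n4,n7} = {n0}; idom=n0

idom(n6) = n0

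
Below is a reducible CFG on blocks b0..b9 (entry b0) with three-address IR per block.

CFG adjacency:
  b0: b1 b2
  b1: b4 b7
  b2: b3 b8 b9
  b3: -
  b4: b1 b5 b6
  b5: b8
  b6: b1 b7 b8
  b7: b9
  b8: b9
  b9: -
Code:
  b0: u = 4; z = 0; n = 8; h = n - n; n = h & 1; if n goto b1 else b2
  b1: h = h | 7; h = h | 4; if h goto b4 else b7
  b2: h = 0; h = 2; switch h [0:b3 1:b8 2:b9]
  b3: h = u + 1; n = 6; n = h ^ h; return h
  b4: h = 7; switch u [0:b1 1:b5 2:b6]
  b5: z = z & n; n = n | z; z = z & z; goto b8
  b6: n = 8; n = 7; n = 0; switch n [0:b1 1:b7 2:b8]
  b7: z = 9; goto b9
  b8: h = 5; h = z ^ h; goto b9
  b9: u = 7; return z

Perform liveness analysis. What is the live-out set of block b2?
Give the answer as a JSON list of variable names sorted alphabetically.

Answer: ["u", "z"]

Derivation:
Block summaries:
  b0: def={h,n,u,z} ue=∅
  b1: def={h} ue={h}
  b2: def={h} ue=∅
  b3: def={h,n} ue={u}
  b4: def={h} ue={u}
  b5: def={n,z} ue={n,z}
  b6: def={n} ue=∅
  b7: def={z} ue=∅
  b8: def={h} ue={z}
  b9: def={u} ue={z}

Liveness:
  b0 li=∅ lo={h,n,u,z}
  b1 li={h,n,u,z} lo={n,u,z}
  b2 li={u,z} lo={u,z}
  b3 li={u} lo=∅
  b4 li={n,u,z} lo={h,n,u,z}
  b5 li={n,z} lo={z}
  b6 li={h,u,z} lo={h,n,u,z}
  b7 li=∅ lo={z}
  b8 li={z} lo={z}
  b9 li={z} lo=∅

live-out(b2) = ["u", "z"]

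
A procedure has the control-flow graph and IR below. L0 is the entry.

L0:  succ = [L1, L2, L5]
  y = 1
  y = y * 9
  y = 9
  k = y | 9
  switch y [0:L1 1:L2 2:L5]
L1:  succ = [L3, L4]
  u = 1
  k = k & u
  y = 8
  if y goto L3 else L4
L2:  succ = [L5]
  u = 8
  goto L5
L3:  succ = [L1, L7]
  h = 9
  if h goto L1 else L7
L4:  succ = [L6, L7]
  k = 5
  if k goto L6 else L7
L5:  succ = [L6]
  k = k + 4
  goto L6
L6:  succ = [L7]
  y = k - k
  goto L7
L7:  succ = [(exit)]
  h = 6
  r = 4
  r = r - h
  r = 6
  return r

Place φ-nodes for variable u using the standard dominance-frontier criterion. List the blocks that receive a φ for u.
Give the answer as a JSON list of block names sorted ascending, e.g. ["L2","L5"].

idom tree: L1←L0 L2←L0 L3←L1 L4←L1 L5←L0 L6←L0 L7←L0
Dom∩ at merges:
  L1: preds {L0,L3}: {L0} ∩ {L0,L1,L3} = {L0}; idom=L0
  L5: preds {L0,L2}: {L0} ∩ {L0,L2} = {L0}; idom=L0
  L6: preds {L4,L5}: {L0,L1,L4} ∩ {L0,L5} = {L0}; idom=L0
  L7: preds {L3,L4,L6}: {L0,L1,L3} ∩ {L0,L1,L4} ∩ {L0,L6} = {L0}; idom=L0

Frontier:
  join L1 pred L0: · stop@L0
  join L1 pred L3: L3→L1 stop@L0
  join L5 pred L0: · stop@L0
  join L5 pred L2: L2 stop@L0
  join L6 pred L4: L4→L1 stop@L0
  join L6 pred L5: L5 stop@L0
  join L7 pred L3: L3→L1 stop@L0
  join L7 pred L4: L4→L1 stop@L0
  join L7 pred L6: L6 stop@L0
  DF(L0)=∅
  DF(L1)={L1,L6,L7}
  DF(L2)={L5}
  DF(L3)={L1,L7}
  DF(L4)={L6,L7}
  DF(L5)={L6}
  DF(L6)={L7}
  DF(L7)=∅

φ for u: defs {L1,L2}
  DF⁺ = {L1,L5,L6,L7}

Answer: ["L1", "L5", "L6", "L7"]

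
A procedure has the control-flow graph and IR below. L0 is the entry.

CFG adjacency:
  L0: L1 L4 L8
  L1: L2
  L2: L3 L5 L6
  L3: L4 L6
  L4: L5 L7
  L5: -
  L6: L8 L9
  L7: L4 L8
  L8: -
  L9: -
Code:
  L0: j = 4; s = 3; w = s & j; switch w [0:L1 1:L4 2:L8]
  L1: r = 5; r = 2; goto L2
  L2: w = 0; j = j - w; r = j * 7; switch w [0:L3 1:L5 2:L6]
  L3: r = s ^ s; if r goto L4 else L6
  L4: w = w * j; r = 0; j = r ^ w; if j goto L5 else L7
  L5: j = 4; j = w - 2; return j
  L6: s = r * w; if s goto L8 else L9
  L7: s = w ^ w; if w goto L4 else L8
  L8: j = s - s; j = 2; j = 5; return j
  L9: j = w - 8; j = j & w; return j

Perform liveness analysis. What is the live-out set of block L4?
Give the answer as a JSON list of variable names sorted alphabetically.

Per-block:
  L0: {j,s,w} / ∅
  L1: {r} / ∅
  L2: {j,r,w} / {j}
  L3: {r} / {s}
  L4: {j,r,w} / {j,w}
  L5: {j} / {w}
  L6: {s} / {r,w}
  L7: {s} / {w}
  L8: {j} / {s}
  L9: {j} / {w}

Live sets:
  L0 li=∅ lo={j,s,w}
  L1 li={j,s} lo={j,s}
  L2 li={j,s} lo={j,r,s,w}
  L3 li={j,s,w} lo={j,r,w}
  L4 li={j,w} lo={j,w}
  L5 li={w} lo=∅
  L6 li={r,w} lo={s,w}
  L7 li={j,w} lo={j,s,w}
  L8 li={s} lo=∅
  L9 li={w} lo=∅

live-out(L4) = ["j", "w"]

Answer: ["j", "w"]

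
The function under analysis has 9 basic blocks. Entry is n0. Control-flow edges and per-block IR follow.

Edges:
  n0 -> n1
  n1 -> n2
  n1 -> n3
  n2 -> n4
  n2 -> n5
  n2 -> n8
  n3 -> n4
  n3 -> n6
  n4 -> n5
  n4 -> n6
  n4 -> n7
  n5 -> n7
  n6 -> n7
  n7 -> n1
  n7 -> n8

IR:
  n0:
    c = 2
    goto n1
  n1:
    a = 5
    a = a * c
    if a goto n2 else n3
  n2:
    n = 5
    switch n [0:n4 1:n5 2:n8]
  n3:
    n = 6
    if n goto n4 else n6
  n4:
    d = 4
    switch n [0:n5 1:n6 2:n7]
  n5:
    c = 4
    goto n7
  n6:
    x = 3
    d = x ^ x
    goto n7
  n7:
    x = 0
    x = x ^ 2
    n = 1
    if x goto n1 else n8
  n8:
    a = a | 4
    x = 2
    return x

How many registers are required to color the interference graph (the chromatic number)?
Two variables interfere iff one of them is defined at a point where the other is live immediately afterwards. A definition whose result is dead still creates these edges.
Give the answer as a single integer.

Answer: 4

Derivation:
Block summaries:
  n0 def {c} use ∅
  n1 def {a} use {c}
  n2 def {n} use ∅
  n3 def {n} use ∅
  n4 def {d} use {n}
  n5 def {c} use ∅
  n6 def {d,x} use ∅
  n7 def {n,x} use ∅
  n8 def {a,x} use {a}

Live sets:
  n0 li=∅ lo={c}
  n1 li={c} lo={a,c}
  n2 li={a,c} lo={a,c,n}
  n3 li={a,c} lo={a,c,n}
  n4 li={a,c,n} lo={a,c}
  n5 li={a} lo={a,c}
  n6 li={a,c} lo={a,c}
  n7 li={a,c} lo={a,c}
  n8 li={a} lo=∅

Conflict graph:
  a — {c,d,n,x}
  c — {a,d,n,x}
  d — {a,c,n}
  n — {a,c,d,x}
  x — {a,c,n}

Chromatic number:
  clique {a,c,d,n} ⇒ need ≥ 4
  4-colouring: R0={a}  R1={c}  R2={n}  R3={d,x}
  χ = 4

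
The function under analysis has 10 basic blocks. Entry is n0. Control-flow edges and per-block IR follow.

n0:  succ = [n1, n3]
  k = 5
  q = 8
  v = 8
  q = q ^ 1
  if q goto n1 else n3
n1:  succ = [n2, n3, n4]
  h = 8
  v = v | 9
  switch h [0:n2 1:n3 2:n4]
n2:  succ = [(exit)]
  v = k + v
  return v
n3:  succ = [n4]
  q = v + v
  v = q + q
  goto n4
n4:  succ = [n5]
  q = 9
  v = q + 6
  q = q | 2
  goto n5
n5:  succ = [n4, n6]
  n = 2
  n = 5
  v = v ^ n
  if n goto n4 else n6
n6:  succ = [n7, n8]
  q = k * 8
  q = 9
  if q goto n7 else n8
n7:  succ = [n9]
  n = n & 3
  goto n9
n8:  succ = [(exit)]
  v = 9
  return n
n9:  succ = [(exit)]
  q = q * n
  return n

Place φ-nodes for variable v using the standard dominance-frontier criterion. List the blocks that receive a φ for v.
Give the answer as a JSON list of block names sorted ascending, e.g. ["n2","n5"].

idom tree: n1←n0 n2←n1 n3←n0 n4←n0 n5←n4 n6←n5 n7←n6 n8←n6 n9←n7
Join-block Dom:
  n3: preds {n0,n1}: {n0} ∩ {n0,n1} = {n0}; idom=n0
  n4: preds {n1,n3,n5}: {n0,n1} ∩ {n0,n3} ∩ {n0,n4,n5} = {n0}; idom=n0

DF walk-up:
  n3←n0: walk · to n0
  n3←n1: walk n1 to n0
  n4←n1: walk n1 to n0
  n4←n3: walk n3 to n0
  n4←n5: walk n5→n4 to n0
  n0: DF=∅
  n1: DF={n3,n4}
  n2: DF=∅
  n3: DF={n4}
  n4: DF={n4}
  n5: DF={n4}
  n6: DF=∅
  n7: DF=∅
  n8: DF=∅
  n9: DF=∅

φ for v: defs {n0,n1,n2,n3,n4,n5,n8}
  DF⁺ = {n3,n4}

Answer: ["n3", "n4"]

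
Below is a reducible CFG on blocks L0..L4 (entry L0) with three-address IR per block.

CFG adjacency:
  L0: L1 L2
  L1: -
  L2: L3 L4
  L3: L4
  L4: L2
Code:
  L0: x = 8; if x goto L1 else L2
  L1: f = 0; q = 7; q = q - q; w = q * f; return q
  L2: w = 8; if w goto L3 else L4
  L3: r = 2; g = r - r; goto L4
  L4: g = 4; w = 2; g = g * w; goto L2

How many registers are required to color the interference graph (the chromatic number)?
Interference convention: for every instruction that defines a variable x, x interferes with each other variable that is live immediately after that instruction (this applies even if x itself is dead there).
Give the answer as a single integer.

Answer: 2

Derivation:
Per-block:
  L0: def={x} ue=∅
  L1: def={f,q,w} ue=∅
  L2: def={w} ue=∅
  L3: def={g,r} ue=∅
  L4: def={g,w} ue=∅

Backward fixpoint:
  L0: in=∅ out=∅
  L1: in=∅ out=∅
  L2: in=∅ out=∅
  L3: in=∅ out=∅
  L4: in=∅ out=∅

Conflict graph:
  f — {q}
  g — {w}
  q — {f,w}
  r — ∅
  w — {g,q}
  x — ∅

Colouring:
  {f,q} pairwise interfere (2-clique) ⇒ χ ≥ 2
  2-colouring: r0={g,q,r,x}  r1={f,w}
  χ = 2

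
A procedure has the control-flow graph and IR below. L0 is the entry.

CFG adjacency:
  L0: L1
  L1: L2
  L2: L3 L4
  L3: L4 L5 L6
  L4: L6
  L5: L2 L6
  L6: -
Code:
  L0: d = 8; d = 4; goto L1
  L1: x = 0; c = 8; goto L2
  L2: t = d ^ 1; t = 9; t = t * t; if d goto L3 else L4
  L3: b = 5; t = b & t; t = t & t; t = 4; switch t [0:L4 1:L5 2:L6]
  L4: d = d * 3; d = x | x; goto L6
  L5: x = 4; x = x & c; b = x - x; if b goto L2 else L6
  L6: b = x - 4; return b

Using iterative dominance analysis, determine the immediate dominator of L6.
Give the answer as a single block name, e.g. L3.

Answer: L2

Analysis:
idom tree: L1←L0 L2←L1 L3←L2 L4←L2 L5←L3 L6←L2
Dom at joins:
  L2: preds {L1,L5}: {L0,L1} ∩ {L0,L1,L2,L3,L5} = {L0,L1}; idom=L1
  L4: preds {L2,L3}: {L0,L1,L2} ∩ {L0,L1,L2,L3} = {L0,L1,L2}; idom=L2
  L6: preds {L3,L4,L5}: {L0,L1,L2,L3} ∩ {L0,L1,L2,L4} ∩ {L0,L1,L2,L3,L5} = {L0,L1,L2}; idom=L2

idom(L6) = L2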